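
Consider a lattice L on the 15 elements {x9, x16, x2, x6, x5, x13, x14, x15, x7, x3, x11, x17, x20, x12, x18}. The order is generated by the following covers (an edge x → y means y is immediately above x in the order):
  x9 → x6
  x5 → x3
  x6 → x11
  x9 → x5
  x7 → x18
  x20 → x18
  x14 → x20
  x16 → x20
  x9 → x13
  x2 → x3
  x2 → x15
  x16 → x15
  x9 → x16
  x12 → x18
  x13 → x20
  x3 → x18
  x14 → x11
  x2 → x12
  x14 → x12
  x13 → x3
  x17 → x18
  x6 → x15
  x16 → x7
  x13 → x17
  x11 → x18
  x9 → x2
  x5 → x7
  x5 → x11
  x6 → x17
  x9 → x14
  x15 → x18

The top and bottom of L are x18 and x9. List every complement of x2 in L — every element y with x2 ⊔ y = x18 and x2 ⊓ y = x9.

Need y with x2 ∨ y = x18 and x2 ∧ y = x9.
Checking each element gives: x11, x17, x20, x7.

x11, x17, x20, x7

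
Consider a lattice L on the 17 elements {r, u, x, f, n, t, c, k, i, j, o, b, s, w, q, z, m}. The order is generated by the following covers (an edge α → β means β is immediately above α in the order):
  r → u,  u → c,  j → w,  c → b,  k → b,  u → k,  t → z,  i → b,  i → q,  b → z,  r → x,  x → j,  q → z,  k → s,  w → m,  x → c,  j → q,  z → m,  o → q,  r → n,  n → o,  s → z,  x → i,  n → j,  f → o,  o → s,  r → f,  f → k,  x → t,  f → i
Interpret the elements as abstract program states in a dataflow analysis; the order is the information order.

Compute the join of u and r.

u

Common upper bounds of {u, r}: b, c, k, m, s, u, z.
The least among these is u.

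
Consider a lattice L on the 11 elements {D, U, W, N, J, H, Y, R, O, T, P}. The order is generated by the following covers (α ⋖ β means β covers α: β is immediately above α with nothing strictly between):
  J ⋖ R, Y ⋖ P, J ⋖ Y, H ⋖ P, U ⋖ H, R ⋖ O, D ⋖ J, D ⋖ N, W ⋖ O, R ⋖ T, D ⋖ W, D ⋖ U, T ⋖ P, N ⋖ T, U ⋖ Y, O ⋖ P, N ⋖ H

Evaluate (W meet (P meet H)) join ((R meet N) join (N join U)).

H

P ∧ H = H
W ∧ H = D
R ∧ N = D
N ∨ U = H
D ∨ H = H
D ∨ H = H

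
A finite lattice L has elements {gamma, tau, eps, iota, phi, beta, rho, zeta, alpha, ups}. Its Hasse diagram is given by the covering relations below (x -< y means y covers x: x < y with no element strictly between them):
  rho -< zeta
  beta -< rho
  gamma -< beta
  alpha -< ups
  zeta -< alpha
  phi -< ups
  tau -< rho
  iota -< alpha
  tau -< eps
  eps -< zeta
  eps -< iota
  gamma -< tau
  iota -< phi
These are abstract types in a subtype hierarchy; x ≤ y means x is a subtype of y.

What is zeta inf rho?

Common lower bounds of {zeta, rho}: beta, gamma, rho, tau.
The greatest among these is rho.

rho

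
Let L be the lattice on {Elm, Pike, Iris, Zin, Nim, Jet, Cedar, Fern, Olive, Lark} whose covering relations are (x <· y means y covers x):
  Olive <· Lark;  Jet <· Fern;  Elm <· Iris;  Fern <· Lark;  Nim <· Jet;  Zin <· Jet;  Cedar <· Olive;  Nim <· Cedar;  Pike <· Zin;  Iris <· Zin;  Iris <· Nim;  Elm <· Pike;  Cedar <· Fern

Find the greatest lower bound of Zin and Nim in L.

Common lower bounds of {Zin, Nim}: Elm, Iris.
The greatest among these is Iris.

Iris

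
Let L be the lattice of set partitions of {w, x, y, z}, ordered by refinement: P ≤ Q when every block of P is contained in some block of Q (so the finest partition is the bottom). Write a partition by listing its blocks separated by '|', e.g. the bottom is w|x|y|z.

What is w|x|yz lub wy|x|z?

The join of w|x|yz and wy|x|z merges any blocks that overlap across the partitions, giving wyz|x.

wyz|x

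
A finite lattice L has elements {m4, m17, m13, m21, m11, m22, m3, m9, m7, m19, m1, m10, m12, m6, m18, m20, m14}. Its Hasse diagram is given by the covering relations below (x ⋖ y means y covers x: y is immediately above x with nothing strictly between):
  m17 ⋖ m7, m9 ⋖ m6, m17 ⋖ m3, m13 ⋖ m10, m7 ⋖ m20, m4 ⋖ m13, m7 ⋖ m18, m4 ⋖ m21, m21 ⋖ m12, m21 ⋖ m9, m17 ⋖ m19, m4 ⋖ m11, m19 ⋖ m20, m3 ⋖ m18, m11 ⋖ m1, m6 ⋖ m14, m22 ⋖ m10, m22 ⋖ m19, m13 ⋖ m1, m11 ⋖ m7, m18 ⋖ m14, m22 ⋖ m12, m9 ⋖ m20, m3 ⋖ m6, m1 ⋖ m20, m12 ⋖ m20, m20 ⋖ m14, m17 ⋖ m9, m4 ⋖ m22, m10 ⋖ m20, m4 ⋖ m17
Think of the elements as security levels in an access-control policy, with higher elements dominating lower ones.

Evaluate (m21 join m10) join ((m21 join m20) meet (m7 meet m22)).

m21 ∨ m10 = m20
m21 ∨ m20 = m20
m7 ∧ m22 = m4
m20 ∧ m4 = m4
m20 ∨ m4 = m20

m20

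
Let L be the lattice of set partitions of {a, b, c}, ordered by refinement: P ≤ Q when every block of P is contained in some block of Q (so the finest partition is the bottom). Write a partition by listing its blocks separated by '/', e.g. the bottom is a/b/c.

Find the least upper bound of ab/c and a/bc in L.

The join of ab/c and a/bc merges any blocks that overlap across the partitions, giving abc.

abc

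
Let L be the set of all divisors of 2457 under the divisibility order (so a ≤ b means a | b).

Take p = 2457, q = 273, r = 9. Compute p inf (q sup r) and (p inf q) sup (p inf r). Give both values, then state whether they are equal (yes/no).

819; 819; yes

q sup r = 819, so p inf (q sup r) = 2457 inf 819 = 819.
p inf q = 273 and p inf r = 9, so (p inf q) sup (p inf r) = 273 sup 9 = 819.
Equal: yes.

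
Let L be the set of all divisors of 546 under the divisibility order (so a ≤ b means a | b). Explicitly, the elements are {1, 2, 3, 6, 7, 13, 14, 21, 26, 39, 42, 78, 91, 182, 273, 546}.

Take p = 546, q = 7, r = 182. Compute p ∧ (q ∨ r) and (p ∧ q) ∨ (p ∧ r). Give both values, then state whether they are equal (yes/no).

182; 182; yes

q ∨ r = 182, so p ∧ (q ∨ r) = 546 ∧ 182 = 182.
p ∧ q = 7 and p ∧ r = 182, so (p ∧ q) ∨ (p ∧ r) = 7 ∨ 182 = 182.
Equal: yes.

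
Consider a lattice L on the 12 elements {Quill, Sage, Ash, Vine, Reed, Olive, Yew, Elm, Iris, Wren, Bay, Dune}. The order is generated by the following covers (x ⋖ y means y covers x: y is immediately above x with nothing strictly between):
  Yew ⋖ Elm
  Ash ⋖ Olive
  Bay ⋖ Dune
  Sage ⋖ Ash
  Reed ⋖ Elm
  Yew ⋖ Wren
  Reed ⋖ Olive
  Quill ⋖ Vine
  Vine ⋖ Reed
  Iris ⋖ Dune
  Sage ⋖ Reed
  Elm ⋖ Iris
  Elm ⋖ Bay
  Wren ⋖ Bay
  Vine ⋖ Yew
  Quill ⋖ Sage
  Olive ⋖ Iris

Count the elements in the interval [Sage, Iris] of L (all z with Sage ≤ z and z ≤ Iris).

The interval [Sage, Iris] = {Ash, Elm, Iris, Olive, Reed, Sage}, which has 6 elements.

6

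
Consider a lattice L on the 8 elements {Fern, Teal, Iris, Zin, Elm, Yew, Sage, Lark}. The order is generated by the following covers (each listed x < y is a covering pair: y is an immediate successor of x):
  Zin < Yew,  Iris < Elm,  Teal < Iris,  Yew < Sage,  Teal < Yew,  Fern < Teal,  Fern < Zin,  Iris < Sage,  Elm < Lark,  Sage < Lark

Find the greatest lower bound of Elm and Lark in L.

Elm

Common lower bounds of {Elm, Lark}: Elm, Fern, Iris, Teal.
The greatest among these is Elm.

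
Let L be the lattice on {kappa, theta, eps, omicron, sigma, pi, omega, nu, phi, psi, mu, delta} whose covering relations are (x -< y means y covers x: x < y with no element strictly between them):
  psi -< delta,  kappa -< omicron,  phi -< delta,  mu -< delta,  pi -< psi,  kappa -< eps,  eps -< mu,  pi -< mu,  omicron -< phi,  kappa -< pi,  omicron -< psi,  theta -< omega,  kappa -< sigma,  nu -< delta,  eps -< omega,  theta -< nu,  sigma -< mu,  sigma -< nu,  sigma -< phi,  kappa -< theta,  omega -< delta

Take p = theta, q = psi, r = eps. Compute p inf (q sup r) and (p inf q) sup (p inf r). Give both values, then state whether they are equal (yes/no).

q sup r = delta, so p inf (q sup r) = theta inf delta = theta.
p inf q = kappa and p inf r = kappa, so (p inf q) sup (p inf r) = kappa sup kappa = kappa.
Equal: no.

theta; kappa; no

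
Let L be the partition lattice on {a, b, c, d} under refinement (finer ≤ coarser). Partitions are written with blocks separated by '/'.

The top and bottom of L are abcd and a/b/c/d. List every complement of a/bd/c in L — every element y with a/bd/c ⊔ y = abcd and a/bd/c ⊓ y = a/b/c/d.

ab/cd, abc/d, acd/b, ad/bc

Need y with a/bd/c ∨ y = abcd and a/bd/c ∧ y = a/b/c/d.
Checking each element gives: ab/cd, abc/d, acd/b, ad/bc.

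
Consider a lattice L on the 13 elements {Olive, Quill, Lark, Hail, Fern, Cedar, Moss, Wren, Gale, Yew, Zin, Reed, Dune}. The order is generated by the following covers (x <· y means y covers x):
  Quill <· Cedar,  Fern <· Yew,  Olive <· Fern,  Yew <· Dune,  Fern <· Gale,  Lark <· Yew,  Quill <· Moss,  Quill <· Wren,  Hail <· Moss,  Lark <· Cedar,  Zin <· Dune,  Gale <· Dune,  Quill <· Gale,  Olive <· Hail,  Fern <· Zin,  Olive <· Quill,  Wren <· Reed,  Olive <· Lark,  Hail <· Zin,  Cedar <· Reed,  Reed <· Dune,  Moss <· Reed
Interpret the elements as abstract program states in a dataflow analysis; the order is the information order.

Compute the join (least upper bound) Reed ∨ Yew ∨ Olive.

Common upper bounds of {Reed, Yew, Olive}: Dune.
The least among these is Dune.

Dune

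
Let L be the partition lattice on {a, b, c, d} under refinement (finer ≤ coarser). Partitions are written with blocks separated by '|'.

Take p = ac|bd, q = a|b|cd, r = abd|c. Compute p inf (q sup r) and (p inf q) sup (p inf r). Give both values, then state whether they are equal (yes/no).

ac|bd; a|bd|c; no

q sup r = abcd, so p inf (q sup r) = ac|bd inf abcd = ac|bd.
p inf q = a|b|c|d and p inf r = a|bd|c, so (p inf q) sup (p inf r) = a|b|c|d sup a|bd|c = a|bd|c.
Equal: no.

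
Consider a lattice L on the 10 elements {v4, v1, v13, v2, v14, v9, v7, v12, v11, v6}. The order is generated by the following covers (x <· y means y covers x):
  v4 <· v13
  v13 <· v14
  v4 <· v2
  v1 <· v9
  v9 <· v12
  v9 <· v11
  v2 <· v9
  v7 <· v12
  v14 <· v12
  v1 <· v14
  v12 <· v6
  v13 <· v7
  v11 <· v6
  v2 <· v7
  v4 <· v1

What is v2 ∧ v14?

v4

Common lower bounds of {v2, v14}: v4.
The greatest among these is v4.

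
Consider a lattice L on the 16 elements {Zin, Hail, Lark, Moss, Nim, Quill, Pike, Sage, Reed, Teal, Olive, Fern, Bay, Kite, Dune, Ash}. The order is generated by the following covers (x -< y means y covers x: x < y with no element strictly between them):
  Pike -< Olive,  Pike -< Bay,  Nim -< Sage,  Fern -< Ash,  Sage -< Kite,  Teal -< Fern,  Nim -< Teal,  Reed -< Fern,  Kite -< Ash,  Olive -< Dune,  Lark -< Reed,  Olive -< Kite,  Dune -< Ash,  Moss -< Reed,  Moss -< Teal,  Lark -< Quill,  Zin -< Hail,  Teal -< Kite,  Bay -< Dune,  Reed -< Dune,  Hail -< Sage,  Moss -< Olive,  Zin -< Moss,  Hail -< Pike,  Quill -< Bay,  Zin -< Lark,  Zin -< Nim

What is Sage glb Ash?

Sage

Common lower bounds of {Sage, Ash}: Hail, Nim, Sage, Zin.
The greatest among these is Sage.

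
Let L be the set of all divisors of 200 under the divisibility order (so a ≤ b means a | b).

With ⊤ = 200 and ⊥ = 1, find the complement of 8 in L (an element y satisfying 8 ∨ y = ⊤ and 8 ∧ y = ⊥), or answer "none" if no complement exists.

Need y with 8 ∨ y = 200 and 8 ∧ y = 1.
Checking each element gives: 25.

25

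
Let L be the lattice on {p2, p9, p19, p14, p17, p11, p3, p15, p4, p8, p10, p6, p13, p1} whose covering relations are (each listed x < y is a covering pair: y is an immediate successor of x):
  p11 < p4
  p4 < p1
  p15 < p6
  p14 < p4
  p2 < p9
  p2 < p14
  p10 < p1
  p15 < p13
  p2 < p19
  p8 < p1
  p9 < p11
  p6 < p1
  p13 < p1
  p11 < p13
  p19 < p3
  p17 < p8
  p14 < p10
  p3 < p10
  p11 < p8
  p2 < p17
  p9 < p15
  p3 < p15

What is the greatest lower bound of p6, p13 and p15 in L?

Common lower bounds of {p6, p13, p15}: p15, p19, p2, p3, p9.
The greatest among these is p15.

p15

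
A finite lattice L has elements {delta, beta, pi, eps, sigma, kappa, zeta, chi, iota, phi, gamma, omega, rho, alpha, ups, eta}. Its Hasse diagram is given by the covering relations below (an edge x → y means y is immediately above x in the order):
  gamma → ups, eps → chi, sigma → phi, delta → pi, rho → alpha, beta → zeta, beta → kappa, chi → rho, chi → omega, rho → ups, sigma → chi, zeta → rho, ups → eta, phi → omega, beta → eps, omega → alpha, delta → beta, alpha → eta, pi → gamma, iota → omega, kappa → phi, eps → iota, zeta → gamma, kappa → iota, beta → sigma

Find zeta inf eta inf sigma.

beta

Common lower bounds of {zeta, eta, sigma}: beta, delta.
The greatest among these is beta.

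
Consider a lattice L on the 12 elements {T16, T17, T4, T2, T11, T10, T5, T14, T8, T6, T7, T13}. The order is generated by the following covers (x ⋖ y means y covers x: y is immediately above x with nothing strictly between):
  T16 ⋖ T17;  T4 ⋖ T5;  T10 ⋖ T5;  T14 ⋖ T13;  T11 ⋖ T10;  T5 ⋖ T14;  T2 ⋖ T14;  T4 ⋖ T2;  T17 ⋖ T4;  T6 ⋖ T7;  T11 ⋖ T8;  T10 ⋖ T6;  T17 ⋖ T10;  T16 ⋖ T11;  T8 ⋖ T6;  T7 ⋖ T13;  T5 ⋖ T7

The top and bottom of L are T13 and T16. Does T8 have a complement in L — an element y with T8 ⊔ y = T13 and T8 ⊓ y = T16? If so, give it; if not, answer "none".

Need y with T8 ∨ y = T13 and T8 ∧ y = T16.
Checking each element gives: T2.

T2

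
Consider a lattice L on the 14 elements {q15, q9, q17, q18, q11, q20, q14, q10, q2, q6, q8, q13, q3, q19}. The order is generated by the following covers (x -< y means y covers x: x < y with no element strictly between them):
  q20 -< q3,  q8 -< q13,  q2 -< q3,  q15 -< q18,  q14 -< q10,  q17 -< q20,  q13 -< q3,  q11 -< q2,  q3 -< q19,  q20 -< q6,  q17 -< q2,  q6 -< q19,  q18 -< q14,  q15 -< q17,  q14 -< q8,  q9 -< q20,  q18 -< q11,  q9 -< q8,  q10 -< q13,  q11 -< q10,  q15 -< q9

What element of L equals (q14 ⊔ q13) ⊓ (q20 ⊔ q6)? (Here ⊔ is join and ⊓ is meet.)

q9

q14 ∨ q13 = q13
q20 ∨ q6 = q6
q13 ∧ q6 = q9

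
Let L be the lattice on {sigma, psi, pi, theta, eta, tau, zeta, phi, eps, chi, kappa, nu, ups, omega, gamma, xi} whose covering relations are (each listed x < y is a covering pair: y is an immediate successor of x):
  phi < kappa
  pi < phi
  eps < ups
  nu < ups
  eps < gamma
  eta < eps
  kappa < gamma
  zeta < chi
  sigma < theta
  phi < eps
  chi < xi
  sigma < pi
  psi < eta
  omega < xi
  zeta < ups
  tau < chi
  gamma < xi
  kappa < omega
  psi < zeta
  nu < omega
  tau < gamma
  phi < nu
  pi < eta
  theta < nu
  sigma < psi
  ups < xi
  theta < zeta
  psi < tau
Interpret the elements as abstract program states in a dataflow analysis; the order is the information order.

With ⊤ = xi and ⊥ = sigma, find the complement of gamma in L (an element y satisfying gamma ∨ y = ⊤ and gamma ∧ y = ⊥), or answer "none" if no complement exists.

Need y with gamma ∨ y = xi and gamma ∧ y = sigma.
Checking each element gives: theta.

theta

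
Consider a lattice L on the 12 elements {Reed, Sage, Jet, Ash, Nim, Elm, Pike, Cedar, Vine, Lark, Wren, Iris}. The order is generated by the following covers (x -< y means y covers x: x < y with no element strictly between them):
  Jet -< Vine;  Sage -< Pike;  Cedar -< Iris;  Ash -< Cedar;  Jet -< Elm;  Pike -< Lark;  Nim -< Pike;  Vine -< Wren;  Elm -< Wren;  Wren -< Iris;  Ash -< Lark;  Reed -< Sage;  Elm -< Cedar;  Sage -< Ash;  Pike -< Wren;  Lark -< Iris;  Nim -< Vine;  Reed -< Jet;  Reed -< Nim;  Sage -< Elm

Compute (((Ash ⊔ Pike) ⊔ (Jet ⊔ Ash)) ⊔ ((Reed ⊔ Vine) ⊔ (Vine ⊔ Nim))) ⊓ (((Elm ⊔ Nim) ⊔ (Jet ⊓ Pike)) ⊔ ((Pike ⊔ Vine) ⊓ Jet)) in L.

Ash ∨ Pike = Lark
Jet ∨ Ash = Cedar
Lark ∨ Cedar = Iris
Reed ∨ Vine = Vine
Vine ∨ Nim = Vine
Vine ∨ Vine = Vine
Iris ∨ Vine = Iris
Elm ∨ Nim = Wren
Jet ∧ Pike = Reed
Wren ∨ Reed = Wren
Pike ∨ Vine = Wren
Wren ∧ Jet = Jet
Wren ∨ Jet = Wren
Iris ∧ Wren = Wren

Wren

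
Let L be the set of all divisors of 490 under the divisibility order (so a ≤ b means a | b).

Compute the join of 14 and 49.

In the divisibility order, the join is the least common multiple: lcm(14, 49) = 98.

98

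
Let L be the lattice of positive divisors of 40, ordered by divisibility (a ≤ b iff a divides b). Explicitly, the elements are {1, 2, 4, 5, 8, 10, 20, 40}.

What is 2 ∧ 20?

In the divisibility order, the meet is the greatest common divisor: gcd(2, 20) = 2.

2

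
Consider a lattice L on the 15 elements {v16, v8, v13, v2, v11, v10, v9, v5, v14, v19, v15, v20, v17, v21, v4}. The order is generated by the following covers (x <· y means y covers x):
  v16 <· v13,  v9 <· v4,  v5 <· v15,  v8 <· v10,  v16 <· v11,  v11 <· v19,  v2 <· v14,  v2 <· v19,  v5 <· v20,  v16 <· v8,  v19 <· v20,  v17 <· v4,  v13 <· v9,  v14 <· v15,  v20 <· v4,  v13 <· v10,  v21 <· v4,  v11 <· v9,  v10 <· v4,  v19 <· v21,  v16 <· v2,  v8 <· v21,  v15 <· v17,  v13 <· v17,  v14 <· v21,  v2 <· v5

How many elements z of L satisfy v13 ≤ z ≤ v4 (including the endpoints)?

The interval [v13, v4] = {v10, v13, v17, v4, v9}, which has 5 elements.

5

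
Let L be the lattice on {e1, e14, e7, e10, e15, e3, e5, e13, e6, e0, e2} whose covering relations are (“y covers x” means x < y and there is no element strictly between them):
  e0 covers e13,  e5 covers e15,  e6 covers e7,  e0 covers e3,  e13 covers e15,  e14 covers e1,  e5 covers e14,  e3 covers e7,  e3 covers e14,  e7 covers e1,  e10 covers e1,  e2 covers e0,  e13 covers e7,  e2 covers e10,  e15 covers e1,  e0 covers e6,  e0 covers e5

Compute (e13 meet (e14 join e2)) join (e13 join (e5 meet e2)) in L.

e14 ∨ e2 = e2
e13 ∧ e2 = e13
e5 ∧ e2 = e5
e13 ∨ e5 = e0
e13 ∨ e0 = e0

e0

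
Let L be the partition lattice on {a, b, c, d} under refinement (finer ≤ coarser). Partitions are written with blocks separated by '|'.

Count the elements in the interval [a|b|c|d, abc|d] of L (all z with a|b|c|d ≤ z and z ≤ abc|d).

The interval [a|b|c|d, abc|d] = {abc|d, ab|c|d, ac|b|d, a|bc|d, a|b|c|d}, which has 5 elements.

5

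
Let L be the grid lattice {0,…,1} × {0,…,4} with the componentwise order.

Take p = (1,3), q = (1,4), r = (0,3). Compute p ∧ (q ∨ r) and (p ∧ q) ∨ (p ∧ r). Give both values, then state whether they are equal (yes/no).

(1,3); (1,3); yes

q ∨ r = (1,4), so p ∧ (q ∨ r) = (1,3) ∧ (1,4) = (1,3).
p ∧ q = (1,3) and p ∧ r = (0,3), so (p ∧ q) ∨ (p ∧ r) = (1,3) ∨ (0,3) = (1,3).
Equal: yes.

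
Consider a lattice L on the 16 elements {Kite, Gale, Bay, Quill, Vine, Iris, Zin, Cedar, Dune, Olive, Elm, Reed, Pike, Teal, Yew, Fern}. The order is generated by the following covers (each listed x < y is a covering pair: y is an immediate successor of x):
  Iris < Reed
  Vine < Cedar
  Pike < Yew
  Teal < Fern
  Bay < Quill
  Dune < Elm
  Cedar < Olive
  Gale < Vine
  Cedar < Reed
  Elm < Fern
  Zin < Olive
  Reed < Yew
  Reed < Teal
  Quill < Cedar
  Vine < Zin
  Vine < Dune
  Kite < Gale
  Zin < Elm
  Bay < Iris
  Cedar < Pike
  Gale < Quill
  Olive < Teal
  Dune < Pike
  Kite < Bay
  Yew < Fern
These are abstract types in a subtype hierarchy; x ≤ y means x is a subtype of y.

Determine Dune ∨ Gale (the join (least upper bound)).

Dune

Common upper bounds of {Dune, Gale}: Dune, Elm, Fern, Pike, Yew.
The least among these is Dune.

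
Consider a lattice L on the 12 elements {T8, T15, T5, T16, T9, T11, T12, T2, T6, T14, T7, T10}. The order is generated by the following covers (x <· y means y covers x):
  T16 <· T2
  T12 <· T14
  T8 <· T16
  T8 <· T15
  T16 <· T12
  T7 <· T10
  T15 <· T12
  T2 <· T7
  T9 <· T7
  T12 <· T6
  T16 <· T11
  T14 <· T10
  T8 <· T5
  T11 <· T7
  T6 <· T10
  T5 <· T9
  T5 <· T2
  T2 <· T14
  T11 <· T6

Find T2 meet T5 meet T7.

T5

Common lower bounds of {T2, T5, T7}: T5, T8.
The greatest among these is T5.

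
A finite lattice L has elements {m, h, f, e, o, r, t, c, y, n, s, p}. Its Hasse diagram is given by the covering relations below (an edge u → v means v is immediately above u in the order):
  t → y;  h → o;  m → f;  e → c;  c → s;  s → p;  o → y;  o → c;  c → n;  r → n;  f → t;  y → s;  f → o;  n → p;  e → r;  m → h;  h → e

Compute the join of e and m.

e

Common upper bounds of {e, m}: c, e, n, p, r, s.
The least among these is e.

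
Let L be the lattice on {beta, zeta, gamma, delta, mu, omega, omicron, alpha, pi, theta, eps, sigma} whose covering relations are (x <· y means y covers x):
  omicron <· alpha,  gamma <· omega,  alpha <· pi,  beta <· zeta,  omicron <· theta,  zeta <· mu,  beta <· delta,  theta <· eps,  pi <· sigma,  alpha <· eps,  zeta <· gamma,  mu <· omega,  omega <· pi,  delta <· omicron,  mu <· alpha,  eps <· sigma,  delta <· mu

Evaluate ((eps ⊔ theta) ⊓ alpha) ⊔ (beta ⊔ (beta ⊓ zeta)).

eps ∨ theta = eps
eps ∧ alpha = alpha
beta ∧ zeta = beta
beta ∨ beta = beta
alpha ∨ beta = alpha

alpha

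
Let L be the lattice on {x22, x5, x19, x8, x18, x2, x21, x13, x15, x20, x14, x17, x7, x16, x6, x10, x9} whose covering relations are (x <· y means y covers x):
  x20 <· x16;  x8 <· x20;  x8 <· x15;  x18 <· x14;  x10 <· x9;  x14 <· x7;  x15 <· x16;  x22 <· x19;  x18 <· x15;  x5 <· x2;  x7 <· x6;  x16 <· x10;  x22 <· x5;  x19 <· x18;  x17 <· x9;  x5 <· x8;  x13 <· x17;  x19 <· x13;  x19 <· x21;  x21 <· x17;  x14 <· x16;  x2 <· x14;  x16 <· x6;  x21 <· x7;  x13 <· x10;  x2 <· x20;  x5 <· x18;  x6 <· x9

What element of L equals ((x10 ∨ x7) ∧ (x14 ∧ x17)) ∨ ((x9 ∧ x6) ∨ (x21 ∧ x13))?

x6

x10 ∨ x7 = x9
x14 ∧ x17 = x19
x9 ∧ x19 = x19
x9 ∧ x6 = x6
x21 ∧ x13 = x19
x6 ∨ x19 = x6
x19 ∨ x6 = x6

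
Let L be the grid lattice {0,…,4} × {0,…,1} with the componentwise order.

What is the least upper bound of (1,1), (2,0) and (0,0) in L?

(2,1)

In a product of chains, the join is componentwise max, giving (2,1).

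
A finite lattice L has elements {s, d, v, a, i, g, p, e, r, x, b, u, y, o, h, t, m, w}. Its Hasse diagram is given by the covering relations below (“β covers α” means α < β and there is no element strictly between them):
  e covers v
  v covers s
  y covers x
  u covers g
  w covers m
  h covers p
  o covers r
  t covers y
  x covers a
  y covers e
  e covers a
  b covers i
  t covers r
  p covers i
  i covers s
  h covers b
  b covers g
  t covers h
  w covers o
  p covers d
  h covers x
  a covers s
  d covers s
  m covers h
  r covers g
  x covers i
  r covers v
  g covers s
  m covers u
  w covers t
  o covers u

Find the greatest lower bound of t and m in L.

h

Common lower bounds of {t, m}: a, b, d, g, h, i, p, s, x.
The greatest among these is h.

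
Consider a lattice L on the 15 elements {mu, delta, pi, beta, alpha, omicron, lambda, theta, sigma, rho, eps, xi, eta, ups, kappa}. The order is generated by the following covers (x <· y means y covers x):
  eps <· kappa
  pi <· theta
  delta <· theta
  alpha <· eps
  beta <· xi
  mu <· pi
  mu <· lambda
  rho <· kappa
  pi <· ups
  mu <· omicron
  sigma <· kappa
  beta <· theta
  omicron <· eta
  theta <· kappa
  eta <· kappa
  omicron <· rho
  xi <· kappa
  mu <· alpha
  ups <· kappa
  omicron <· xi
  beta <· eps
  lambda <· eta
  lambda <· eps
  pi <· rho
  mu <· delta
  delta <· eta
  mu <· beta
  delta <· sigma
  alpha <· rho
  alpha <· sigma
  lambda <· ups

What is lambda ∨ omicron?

Common upper bounds of {lambda, omicron}: eta, kappa.
The least among these is eta.

eta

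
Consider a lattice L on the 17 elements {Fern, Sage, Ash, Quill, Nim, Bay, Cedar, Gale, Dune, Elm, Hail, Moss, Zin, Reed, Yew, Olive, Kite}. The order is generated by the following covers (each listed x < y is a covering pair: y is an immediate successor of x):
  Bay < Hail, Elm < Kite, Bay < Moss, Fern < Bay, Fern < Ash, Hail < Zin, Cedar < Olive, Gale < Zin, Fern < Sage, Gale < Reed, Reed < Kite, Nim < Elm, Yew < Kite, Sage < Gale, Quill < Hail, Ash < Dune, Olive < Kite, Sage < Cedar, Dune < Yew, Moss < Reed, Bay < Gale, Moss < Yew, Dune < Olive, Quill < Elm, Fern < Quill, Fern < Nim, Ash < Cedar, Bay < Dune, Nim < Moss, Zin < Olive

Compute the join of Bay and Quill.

Hail

Common upper bounds of {Bay, Quill}: Hail, Kite, Olive, Zin.
The least among these is Hail.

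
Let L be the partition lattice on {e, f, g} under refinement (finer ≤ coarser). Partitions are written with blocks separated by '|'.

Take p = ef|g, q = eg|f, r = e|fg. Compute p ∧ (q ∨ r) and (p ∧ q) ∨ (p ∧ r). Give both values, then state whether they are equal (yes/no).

q ∨ r = efg, so p ∧ (q ∨ r) = ef|g ∧ efg = ef|g.
p ∧ q = e|f|g and p ∧ r = e|f|g, so (p ∧ q) ∨ (p ∧ r) = e|f|g ∨ e|f|g = e|f|g.
Equal: no.

ef|g; e|f|g; no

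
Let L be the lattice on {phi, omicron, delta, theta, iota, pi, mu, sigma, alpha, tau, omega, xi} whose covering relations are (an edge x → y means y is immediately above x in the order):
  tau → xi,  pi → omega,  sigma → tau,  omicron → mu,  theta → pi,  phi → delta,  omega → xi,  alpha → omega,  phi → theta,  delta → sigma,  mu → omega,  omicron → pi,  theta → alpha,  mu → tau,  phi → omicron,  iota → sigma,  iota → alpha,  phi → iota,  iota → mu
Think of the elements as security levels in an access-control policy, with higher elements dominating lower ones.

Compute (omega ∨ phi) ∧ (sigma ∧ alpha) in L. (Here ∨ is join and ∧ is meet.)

iota

omega ∨ phi = omega
sigma ∧ alpha = iota
omega ∧ iota = iota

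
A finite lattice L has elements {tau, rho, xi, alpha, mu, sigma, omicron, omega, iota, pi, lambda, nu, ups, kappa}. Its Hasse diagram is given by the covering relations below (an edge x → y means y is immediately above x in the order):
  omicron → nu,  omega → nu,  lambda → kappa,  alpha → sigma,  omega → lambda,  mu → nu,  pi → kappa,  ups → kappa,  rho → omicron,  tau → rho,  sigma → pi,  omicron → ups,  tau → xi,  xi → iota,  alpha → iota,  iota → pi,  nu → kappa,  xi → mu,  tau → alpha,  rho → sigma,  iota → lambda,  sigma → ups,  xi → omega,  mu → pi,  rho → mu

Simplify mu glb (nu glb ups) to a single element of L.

rho

nu ∧ ups = omicron
mu ∧ omicron = rho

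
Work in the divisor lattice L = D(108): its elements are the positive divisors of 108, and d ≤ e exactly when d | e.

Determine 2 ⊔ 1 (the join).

2

In the divisibility order, the join is the least common multiple: lcm(2, 1) = 2.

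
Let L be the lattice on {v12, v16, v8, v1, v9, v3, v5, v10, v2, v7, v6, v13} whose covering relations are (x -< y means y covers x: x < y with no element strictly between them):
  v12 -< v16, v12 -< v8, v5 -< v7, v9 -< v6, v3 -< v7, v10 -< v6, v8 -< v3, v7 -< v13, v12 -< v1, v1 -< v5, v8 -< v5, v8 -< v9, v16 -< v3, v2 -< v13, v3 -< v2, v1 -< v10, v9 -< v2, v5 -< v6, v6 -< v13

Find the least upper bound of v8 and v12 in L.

v8

Common upper bounds of {v8, v12}: v13, v2, v3, v5, v6, v7, v8, v9.
The least among these is v8.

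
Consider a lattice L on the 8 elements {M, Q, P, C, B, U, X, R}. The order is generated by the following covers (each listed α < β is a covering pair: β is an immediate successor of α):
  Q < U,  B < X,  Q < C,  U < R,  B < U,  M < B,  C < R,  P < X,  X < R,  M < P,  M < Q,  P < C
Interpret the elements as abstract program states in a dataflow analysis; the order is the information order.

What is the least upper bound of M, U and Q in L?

Common upper bounds of {M, U, Q}: R, U.
The least among these is U.

U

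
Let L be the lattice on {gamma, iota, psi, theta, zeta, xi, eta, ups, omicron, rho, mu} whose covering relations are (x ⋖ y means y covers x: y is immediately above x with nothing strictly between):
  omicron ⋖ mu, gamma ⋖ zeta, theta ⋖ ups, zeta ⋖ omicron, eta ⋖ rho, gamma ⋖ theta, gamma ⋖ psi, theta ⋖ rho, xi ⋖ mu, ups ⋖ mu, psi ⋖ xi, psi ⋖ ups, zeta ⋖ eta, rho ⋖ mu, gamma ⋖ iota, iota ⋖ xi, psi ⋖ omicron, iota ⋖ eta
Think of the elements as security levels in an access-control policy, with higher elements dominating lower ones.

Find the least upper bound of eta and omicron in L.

Common upper bounds of {eta, omicron}: mu.
The least among these is mu.

mu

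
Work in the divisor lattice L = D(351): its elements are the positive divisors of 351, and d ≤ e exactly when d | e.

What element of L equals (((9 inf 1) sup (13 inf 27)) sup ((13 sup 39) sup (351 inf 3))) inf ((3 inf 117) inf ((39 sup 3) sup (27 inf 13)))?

9 ∧ 1 = 1
13 ∧ 27 = 1
1 ∨ 1 = 1
13 ∨ 39 = 39
351 ∧ 3 = 3
39 ∨ 3 = 39
1 ∨ 39 = 39
3 ∧ 117 = 3
39 ∨ 3 = 39
27 ∧ 13 = 1
39 ∨ 1 = 39
3 ∧ 39 = 3
39 ∧ 3 = 3

3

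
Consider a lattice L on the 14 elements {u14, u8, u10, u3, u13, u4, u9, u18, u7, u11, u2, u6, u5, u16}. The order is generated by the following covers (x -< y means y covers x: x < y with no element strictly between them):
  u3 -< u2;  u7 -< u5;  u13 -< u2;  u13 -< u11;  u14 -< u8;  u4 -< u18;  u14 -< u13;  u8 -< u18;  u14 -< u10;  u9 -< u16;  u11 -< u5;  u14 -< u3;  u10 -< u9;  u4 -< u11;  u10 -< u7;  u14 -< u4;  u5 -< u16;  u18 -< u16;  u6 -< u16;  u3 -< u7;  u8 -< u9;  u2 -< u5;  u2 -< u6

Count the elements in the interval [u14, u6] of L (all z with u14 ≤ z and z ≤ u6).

5

The interval [u14, u6] = {u13, u14, u2, u3, u6}, which has 5 elements.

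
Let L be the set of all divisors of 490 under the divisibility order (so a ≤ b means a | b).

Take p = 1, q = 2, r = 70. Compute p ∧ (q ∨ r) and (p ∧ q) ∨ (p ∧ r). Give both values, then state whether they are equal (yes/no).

1; 1; yes

q ∨ r = 70, so p ∧ (q ∨ r) = 1 ∧ 70 = 1.
p ∧ q = 1 and p ∧ r = 1, so (p ∧ q) ∨ (p ∧ r) = 1 ∨ 1 = 1.
Equal: yes.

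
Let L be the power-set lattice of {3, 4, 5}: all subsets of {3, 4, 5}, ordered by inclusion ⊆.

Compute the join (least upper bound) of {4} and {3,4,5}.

Under ⊆, join is union: {4} ∪ {3,4,5} = {3,4,5}.

{3,4,5}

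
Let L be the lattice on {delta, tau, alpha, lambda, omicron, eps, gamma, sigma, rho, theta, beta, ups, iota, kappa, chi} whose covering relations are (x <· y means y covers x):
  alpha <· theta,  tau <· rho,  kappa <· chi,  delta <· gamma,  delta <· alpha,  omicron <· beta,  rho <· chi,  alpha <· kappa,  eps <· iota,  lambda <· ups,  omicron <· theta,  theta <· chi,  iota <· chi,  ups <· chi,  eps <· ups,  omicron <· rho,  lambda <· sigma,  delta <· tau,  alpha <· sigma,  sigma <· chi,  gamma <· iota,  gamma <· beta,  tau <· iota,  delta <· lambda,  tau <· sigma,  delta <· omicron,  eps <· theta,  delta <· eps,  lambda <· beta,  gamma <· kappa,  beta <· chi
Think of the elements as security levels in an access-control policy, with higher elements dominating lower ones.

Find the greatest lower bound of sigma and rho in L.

tau

Common lower bounds of {sigma, rho}: delta, tau.
The greatest among these is tau.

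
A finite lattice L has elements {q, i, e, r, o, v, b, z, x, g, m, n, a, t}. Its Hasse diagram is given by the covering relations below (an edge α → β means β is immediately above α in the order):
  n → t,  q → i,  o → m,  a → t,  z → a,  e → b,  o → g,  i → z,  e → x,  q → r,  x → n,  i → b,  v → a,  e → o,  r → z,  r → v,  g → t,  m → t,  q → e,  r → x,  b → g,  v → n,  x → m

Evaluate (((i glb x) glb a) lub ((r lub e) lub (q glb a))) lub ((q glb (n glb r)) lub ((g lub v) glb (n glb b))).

i ∧ x = q
q ∧ a = q
r ∨ e = x
q ∧ a = q
x ∨ q = x
q ∨ x = x
n ∧ r = r
q ∧ r = q
g ∨ v = t
n ∧ b = e
t ∧ e = e
q ∨ e = e
x ∨ e = x

x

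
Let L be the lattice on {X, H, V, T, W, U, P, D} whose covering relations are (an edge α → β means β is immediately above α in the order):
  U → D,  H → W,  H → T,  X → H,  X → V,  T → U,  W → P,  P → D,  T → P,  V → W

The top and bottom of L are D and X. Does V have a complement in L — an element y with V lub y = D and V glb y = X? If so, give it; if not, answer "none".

Need y with V ∨ y = D and V ∧ y = X.
Checking each element gives: U.

U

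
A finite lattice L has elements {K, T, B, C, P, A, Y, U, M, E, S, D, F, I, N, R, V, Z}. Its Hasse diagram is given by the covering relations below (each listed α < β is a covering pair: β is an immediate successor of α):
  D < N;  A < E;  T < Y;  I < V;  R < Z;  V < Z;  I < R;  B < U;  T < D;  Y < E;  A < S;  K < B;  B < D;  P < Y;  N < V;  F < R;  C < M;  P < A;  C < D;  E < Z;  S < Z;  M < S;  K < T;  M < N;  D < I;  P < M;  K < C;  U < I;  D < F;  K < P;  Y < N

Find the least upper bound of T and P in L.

Common upper bounds of {T, P}: E, N, V, Y, Z.
The least among these is Y.

Y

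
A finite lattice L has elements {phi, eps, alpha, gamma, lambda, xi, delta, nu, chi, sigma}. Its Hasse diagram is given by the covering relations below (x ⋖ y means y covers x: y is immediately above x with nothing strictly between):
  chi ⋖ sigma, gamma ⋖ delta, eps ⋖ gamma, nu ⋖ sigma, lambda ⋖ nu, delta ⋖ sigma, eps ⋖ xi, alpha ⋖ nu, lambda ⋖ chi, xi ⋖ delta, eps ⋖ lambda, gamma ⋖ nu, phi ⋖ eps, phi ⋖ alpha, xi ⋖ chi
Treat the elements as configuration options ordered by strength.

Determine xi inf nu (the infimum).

Common lower bounds of {xi, nu}: eps, phi.
The greatest among these is eps.

eps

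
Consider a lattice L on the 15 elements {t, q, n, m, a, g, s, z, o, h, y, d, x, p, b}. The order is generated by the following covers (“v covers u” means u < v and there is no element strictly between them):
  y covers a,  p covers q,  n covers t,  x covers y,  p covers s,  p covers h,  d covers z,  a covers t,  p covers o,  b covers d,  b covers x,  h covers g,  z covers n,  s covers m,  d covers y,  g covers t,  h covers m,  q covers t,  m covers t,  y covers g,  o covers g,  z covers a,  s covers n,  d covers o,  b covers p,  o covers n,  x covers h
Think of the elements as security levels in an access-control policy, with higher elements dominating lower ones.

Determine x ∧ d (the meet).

Common lower bounds of {x, d}: a, g, t, y.
The greatest among these is y.

y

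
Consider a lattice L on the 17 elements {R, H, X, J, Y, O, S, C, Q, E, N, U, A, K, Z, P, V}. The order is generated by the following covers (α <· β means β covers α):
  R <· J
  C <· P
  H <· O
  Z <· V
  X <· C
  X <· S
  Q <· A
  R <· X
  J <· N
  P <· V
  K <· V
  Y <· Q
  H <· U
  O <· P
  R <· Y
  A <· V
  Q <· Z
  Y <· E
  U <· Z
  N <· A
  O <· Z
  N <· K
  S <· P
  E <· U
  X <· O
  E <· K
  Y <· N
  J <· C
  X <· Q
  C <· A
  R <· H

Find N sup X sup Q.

A

Common upper bounds of {N, X, Q}: A, V.
The least among these is A.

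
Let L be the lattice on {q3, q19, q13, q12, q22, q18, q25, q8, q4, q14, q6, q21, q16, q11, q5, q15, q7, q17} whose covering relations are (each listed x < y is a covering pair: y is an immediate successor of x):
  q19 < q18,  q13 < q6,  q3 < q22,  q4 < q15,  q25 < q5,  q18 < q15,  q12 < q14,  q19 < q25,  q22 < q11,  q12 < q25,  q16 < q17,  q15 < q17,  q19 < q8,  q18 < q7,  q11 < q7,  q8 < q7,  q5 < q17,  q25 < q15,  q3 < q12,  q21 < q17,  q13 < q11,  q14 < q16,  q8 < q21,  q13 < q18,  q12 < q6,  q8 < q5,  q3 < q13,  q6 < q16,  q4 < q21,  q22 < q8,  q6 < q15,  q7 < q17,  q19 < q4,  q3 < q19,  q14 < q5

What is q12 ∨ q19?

Common upper bounds of {q12, q19}: q15, q17, q25, q5.
The least among these is q25.

q25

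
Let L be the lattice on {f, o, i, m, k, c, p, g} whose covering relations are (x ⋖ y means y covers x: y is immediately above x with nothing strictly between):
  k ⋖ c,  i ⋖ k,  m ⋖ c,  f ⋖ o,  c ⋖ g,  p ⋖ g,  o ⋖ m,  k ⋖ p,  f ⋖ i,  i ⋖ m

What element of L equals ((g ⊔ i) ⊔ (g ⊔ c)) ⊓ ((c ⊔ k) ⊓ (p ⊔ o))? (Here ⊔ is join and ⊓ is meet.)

c

g ∨ i = g
g ∨ c = g
g ∨ g = g
c ∨ k = c
p ∨ o = g
c ∧ g = c
g ∧ c = c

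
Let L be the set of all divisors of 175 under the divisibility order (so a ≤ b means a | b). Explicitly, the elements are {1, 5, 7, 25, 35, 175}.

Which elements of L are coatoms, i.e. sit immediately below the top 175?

The coatoms are exactly the elements covered by 175: 25, 35.

25, 35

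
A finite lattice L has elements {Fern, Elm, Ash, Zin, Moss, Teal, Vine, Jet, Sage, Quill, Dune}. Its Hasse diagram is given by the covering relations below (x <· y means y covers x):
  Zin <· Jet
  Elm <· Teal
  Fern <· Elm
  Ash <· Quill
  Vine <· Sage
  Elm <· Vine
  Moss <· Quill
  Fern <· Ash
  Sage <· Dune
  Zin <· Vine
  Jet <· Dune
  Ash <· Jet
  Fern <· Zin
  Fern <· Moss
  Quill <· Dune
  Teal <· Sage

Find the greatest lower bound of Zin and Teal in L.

Fern

Common lower bounds of {Zin, Teal}: Fern.
The greatest among these is Fern.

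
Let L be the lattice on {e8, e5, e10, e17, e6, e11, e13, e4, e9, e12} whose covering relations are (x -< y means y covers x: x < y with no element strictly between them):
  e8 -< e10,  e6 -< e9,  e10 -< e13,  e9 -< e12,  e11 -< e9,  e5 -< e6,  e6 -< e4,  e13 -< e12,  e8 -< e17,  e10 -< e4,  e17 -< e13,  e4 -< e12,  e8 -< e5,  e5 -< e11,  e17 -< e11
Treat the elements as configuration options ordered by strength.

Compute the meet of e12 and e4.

Common lower bounds of {e12, e4}: e10, e4, e5, e6, e8.
The greatest among these is e4.

e4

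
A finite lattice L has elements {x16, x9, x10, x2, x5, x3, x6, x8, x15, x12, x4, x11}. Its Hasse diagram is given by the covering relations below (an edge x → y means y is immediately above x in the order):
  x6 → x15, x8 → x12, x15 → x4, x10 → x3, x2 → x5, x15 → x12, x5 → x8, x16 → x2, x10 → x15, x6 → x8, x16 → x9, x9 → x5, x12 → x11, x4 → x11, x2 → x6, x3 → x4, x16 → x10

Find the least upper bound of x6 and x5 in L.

x8

Common upper bounds of {x6, x5}: x11, x12, x8.
The least among these is x8.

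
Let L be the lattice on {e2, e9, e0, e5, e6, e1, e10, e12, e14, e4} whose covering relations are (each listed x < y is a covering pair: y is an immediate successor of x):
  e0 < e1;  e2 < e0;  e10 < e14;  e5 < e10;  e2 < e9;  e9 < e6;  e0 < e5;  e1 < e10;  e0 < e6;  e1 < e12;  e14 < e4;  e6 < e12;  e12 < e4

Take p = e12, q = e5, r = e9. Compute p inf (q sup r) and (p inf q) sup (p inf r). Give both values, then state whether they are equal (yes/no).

q sup r = e4, so p inf (q sup r) = e12 inf e4 = e12.
p inf q = e0 and p inf r = e9, so (p inf q) sup (p inf r) = e0 sup e9 = e6.
Equal: no.

e12; e6; no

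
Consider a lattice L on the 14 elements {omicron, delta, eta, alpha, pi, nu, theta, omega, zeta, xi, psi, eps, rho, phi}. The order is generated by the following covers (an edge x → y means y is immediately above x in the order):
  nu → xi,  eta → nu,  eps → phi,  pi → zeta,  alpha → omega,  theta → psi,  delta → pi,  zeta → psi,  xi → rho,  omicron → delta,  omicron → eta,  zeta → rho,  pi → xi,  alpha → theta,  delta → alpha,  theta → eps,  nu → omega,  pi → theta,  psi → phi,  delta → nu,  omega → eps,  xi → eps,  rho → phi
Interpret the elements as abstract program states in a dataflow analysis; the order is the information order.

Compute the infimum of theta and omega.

alpha

Common lower bounds of {theta, omega}: alpha, delta, omicron.
The greatest among these is alpha.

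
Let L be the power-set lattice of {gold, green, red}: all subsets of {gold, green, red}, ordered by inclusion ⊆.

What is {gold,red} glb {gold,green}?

{gold}

Under ⊆, meet is intersection: {gold,red} ∩ {gold,green} = {gold}.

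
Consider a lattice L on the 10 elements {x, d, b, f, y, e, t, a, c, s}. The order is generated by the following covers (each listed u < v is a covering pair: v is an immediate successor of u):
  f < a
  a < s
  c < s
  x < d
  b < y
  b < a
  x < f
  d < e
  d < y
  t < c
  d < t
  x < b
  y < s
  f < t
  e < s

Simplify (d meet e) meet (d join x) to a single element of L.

d ∧ e = d
d ∨ x = d
d ∧ d = d

d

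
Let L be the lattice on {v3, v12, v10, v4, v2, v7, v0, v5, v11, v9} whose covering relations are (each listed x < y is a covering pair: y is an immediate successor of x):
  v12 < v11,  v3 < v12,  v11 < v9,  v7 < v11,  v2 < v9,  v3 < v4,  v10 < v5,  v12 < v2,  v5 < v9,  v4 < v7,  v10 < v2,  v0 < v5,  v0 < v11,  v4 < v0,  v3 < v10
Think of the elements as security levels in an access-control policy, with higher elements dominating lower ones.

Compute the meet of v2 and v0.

Common lower bounds of {v2, v0}: v3.
The greatest among these is v3.

v3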